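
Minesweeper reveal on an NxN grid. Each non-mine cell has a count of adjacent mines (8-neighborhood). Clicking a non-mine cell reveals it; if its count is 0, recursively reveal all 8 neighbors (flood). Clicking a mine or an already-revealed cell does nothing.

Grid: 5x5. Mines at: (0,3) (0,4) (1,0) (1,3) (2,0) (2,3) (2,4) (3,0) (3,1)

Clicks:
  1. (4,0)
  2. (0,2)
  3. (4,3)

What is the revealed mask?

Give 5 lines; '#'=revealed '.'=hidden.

Click 1 (4,0) count=2: revealed 1 new [(4,0)] -> total=1
Click 2 (0,2) count=2: revealed 1 new [(0,2)] -> total=2
Click 3 (4,3) count=0: revealed 6 new [(3,2) (3,3) (3,4) (4,2) (4,3) (4,4)] -> total=8

Answer: ..#..
.....
.....
..###
#.###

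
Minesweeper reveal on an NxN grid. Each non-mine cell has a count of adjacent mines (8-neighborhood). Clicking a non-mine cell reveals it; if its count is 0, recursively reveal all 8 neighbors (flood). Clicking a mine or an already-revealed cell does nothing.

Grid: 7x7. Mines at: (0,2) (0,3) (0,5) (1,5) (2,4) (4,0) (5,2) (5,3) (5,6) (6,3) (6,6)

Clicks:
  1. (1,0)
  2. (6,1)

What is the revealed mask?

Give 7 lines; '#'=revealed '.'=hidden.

Answer: ##.....
####...
####...
####...
.###...
.......
.#.....

Derivation:
Click 1 (1,0) count=0: revealed 17 new [(0,0) (0,1) (1,0) (1,1) (1,2) (1,3) (2,0) (2,1) (2,2) (2,3) (3,0) (3,1) (3,2) (3,3) (4,1) (4,2) (4,3)] -> total=17
Click 2 (6,1) count=1: revealed 1 new [(6,1)] -> total=18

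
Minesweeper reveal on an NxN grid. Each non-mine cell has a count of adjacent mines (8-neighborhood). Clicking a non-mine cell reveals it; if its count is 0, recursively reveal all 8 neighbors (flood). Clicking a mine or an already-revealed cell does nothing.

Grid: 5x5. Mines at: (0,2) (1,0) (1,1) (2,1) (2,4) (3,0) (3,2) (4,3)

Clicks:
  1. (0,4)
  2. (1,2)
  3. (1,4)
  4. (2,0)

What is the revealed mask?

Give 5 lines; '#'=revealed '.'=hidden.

Answer: ...##
..###
#....
.....
.....

Derivation:
Click 1 (0,4) count=0: revealed 4 new [(0,3) (0,4) (1,3) (1,4)] -> total=4
Click 2 (1,2) count=3: revealed 1 new [(1,2)] -> total=5
Click 3 (1,4) count=1: revealed 0 new [(none)] -> total=5
Click 4 (2,0) count=4: revealed 1 new [(2,0)] -> total=6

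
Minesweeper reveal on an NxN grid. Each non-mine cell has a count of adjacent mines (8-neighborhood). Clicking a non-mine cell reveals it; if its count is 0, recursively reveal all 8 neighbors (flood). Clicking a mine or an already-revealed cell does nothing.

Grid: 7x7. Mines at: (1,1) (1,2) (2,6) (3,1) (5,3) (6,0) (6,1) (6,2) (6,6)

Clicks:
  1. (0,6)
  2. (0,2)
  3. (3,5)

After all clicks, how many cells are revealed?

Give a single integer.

Click 1 (0,6) count=0: revealed 25 new [(0,3) (0,4) (0,5) (0,6) (1,3) (1,4) (1,5) (1,6) (2,2) (2,3) (2,4) (2,5) (3,2) (3,3) (3,4) (3,5) (3,6) (4,2) (4,3) (4,4) (4,5) (4,6) (5,4) (5,5) (5,6)] -> total=25
Click 2 (0,2) count=2: revealed 1 new [(0,2)] -> total=26
Click 3 (3,5) count=1: revealed 0 new [(none)] -> total=26

Answer: 26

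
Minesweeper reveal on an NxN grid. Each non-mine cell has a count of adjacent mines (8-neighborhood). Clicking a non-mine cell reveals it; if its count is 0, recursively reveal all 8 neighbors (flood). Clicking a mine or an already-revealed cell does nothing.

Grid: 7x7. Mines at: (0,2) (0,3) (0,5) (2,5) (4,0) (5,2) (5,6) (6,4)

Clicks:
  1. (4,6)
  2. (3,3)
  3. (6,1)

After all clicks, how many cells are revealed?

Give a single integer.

Click 1 (4,6) count=1: revealed 1 new [(4,6)] -> total=1
Click 2 (3,3) count=0: revealed 26 new [(0,0) (0,1) (1,0) (1,1) (1,2) (1,3) (1,4) (2,0) (2,1) (2,2) (2,3) (2,4) (3,0) (3,1) (3,2) (3,3) (3,4) (3,5) (4,1) (4,2) (4,3) (4,4) (4,5) (5,3) (5,4) (5,5)] -> total=27
Click 3 (6,1) count=1: revealed 1 new [(6,1)] -> total=28

Answer: 28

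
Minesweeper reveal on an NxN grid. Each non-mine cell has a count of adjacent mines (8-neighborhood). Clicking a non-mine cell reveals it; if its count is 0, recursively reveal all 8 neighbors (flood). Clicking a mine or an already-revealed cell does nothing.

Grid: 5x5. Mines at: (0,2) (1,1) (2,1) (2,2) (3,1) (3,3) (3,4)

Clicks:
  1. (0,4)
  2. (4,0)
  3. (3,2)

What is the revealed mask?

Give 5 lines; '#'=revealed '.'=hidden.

Click 1 (0,4) count=0: revealed 6 new [(0,3) (0,4) (1,3) (1,4) (2,3) (2,4)] -> total=6
Click 2 (4,0) count=1: revealed 1 new [(4,0)] -> total=7
Click 3 (3,2) count=4: revealed 1 new [(3,2)] -> total=8

Answer: ...##
...##
...##
..#..
#....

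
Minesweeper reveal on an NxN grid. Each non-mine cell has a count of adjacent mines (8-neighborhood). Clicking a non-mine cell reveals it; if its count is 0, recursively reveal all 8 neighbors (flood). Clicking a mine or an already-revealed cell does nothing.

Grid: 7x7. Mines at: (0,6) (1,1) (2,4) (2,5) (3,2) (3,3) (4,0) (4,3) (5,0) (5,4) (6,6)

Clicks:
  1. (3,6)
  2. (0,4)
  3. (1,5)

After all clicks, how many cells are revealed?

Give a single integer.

Answer: 9

Derivation:
Click 1 (3,6) count=1: revealed 1 new [(3,6)] -> total=1
Click 2 (0,4) count=0: revealed 8 new [(0,2) (0,3) (0,4) (0,5) (1,2) (1,3) (1,4) (1,5)] -> total=9
Click 3 (1,5) count=3: revealed 0 new [(none)] -> total=9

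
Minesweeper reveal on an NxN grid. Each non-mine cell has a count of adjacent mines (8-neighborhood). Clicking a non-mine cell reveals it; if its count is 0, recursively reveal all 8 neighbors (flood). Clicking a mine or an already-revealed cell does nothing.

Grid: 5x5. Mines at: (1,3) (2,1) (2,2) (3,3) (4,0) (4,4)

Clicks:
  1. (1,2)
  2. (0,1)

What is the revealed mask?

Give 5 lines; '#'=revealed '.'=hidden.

Click 1 (1,2) count=3: revealed 1 new [(1,2)] -> total=1
Click 2 (0,1) count=0: revealed 5 new [(0,0) (0,1) (0,2) (1,0) (1,1)] -> total=6

Answer: ###..
###..
.....
.....
.....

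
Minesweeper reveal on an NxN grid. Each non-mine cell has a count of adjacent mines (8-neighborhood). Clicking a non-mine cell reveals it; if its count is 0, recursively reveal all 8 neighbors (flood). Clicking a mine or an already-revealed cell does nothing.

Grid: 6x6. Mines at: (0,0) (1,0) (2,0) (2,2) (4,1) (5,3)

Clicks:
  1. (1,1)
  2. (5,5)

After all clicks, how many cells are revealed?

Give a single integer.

Click 1 (1,1) count=4: revealed 1 new [(1,1)] -> total=1
Click 2 (5,5) count=0: revealed 20 new [(0,1) (0,2) (0,3) (0,4) (0,5) (1,2) (1,3) (1,4) (1,5) (2,3) (2,4) (2,5) (3,3) (3,4) (3,5) (4,3) (4,4) (4,5) (5,4) (5,5)] -> total=21

Answer: 21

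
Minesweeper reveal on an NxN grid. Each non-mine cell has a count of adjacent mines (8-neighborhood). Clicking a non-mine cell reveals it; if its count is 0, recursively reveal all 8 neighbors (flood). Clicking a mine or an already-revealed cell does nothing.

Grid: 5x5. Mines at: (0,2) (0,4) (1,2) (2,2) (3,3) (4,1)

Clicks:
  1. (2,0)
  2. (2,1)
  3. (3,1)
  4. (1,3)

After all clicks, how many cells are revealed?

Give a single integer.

Answer: 9

Derivation:
Click 1 (2,0) count=0: revealed 8 new [(0,0) (0,1) (1,0) (1,1) (2,0) (2,1) (3,0) (3,1)] -> total=8
Click 2 (2,1) count=2: revealed 0 new [(none)] -> total=8
Click 3 (3,1) count=2: revealed 0 new [(none)] -> total=8
Click 4 (1,3) count=4: revealed 1 new [(1,3)] -> total=9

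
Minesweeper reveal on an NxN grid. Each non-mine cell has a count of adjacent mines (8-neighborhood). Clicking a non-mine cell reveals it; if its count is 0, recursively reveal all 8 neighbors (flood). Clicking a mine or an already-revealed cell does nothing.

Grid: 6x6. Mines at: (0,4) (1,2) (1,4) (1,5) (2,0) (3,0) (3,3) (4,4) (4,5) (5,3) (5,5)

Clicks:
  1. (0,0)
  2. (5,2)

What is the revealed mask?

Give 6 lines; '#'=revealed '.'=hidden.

Answer: ##....
##....
......
......
......
..#...

Derivation:
Click 1 (0,0) count=0: revealed 4 new [(0,0) (0,1) (1,0) (1,1)] -> total=4
Click 2 (5,2) count=1: revealed 1 new [(5,2)] -> total=5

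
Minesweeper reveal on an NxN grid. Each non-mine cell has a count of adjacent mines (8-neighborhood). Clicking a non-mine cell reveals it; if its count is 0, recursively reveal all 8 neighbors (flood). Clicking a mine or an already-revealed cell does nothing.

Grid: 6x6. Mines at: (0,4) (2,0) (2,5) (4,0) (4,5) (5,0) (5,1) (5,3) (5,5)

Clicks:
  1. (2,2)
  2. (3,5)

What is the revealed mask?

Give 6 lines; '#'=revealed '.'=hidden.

Click 1 (2,2) count=0: revealed 21 new [(0,0) (0,1) (0,2) (0,3) (1,0) (1,1) (1,2) (1,3) (1,4) (2,1) (2,2) (2,3) (2,4) (3,1) (3,2) (3,3) (3,4) (4,1) (4,2) (4,3) (4,4)] -> total=21
Click 2 (3,5) count=2: revealed 1 new [(3,5)] -> total=22

Answer: ####..
#####.
.####.
.#####
.####.
......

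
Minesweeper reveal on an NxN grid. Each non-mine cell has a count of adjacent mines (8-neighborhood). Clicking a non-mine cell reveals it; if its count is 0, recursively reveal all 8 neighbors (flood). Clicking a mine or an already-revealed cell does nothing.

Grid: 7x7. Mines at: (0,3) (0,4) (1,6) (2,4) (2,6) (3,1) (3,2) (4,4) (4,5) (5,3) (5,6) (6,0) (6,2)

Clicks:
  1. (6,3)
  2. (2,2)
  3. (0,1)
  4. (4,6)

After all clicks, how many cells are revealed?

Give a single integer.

Click 1 (6,3) count=2: revealed 1 new [(6,3)] -> total=1
Click 2 (2,2) count=2: revealed 1 new [(2,2)] -> total=2
Click 3 (0,1) count=0: revealed 8 new [(0,0) (0,1) (0,2) (1,0) (1,1) (1,2) (2,0) (2,1)] -> total=10
Click 4 (4,6) count=2: revealed 1 new [(4,6)] -> total=11

Answer: 11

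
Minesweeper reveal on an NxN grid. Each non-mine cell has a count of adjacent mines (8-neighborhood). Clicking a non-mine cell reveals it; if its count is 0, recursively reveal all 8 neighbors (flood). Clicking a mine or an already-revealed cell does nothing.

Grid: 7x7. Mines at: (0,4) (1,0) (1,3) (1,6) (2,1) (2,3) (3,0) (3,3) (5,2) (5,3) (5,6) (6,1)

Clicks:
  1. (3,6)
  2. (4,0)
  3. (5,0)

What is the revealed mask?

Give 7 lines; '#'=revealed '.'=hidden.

Click 1 (3,6) count=0: revealed 9 new [(2,4) (2,5) (2,6) (3,4) (3,5) (3,6) (4,4) (4,5) (4,6)] -> total=9
Click 2 (4,0) count=1: revealed 1 new [(4,0)] -> total=10
Click 3 (5,0) count=1: revealed 1 new [(5,0)] -> total=11

Answer: .......
.......
....###
....###
#...###
#......
.......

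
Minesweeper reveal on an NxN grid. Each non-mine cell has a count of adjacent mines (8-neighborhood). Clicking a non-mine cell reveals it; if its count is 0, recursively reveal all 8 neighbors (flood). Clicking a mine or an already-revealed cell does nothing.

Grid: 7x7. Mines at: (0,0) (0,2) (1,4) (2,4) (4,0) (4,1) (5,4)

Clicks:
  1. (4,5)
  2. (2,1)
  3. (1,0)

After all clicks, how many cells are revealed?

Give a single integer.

Click 1 (4,5) count=1: revealed 1 new [(4,5)] -> total=1
Click 2 (2,1) count=0: revealed 12 new [(1,0) (1,1) (1,2) (1,3) (2,0) (2,1) (2,2) (2,3) (3,0) (3,1) (3,2) (3,3)] -> total=13
Click 3 (1,0) count=1: revealed 0 new [(none)] -> total=13

Answer: 13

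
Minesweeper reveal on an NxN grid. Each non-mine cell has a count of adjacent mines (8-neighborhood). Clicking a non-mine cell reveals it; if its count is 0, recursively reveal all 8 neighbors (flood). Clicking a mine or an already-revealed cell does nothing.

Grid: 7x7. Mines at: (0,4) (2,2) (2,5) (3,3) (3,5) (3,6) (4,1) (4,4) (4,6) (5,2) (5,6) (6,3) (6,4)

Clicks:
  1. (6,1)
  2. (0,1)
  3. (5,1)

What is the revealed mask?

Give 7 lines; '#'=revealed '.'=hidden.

Answer: ####...
####...
##.....
##.....
.......
.#.....
.#.....

Derivation:
Click 1 (6,1) count=1: revealed 1 new [(6,1)] -> total=1
Click 2 (0,1) count=0: revealed 12 new [(0,0) (0,1) (0,2) (0,3) (1,0) (1,1) (1,2) (1,3) (2,0) (2,1) (3,0) (3,1)] -> total=13
Click 3 (5,1) count=2: revealed 1 new [(5,1)] -> total=14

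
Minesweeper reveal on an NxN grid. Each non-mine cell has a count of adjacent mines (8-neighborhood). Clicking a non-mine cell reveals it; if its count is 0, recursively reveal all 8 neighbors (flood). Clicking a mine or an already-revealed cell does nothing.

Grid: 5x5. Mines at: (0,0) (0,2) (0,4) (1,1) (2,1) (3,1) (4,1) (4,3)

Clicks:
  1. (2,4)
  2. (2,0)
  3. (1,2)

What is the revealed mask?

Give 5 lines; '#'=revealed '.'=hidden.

Answer: .....
..###
#.###
..###
.....

Derivation:
Click 1 (2,4) count=0: revealed 9 new [(1,2) (1,3) (1,4) (2,2) (2,3) (2,4) (3,2) (3,3) (3,4)] -> total=9
Click 2 (2,0) count=3: revealed 1 new [(2,0)] -> total=10
Click 3 (1,2) count=3: revealed 0 new [(none)] -> total=10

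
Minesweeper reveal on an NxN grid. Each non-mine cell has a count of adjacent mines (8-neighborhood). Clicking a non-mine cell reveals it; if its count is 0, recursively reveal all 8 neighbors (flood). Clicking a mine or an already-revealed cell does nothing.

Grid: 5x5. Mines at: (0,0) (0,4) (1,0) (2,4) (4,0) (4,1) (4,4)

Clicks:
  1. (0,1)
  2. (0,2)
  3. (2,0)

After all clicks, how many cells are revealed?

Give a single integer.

Answer: 13

Derivation:
Click 1 (0,1) count=2: revealed 1 new [(0,1)] -> total=1
Click 2 (0,2) count=0: revealed 11 new [(0,2) (0,3) (1,1) (1,2) (1,3) (2,1) (2,2) (2,3) (3,1) (3,2) (3,3)] -> total=12
Click 3 (2,0) count=1: revealed 1 new [(2,0)] -> total=13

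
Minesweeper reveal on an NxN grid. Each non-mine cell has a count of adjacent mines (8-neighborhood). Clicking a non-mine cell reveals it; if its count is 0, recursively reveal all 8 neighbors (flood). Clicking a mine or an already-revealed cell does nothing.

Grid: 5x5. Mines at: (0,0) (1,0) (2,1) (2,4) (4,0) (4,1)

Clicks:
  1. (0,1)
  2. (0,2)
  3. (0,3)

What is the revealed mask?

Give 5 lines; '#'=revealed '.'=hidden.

Click 1 (0,1) count=2: revealed 1 new [(0,1)] -> total=1
Click 2 (0,2) count=0: revealed 7 new [(0,2) (0,3) (0,4) (1,1) (1,2) (1,3) (1,4)] -> total=8
Click 3 (0,3) count=0: revealed 0 new [(none)] -> total=8

Answer: .####
.####
.....
.....
.....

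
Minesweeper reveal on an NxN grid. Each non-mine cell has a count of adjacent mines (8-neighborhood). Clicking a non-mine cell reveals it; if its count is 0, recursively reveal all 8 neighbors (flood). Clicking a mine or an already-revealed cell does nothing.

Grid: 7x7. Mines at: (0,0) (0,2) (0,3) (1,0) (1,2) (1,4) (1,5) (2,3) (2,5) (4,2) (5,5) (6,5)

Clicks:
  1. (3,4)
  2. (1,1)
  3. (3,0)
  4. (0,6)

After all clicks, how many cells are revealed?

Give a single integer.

Answer: 19

Derivation:
Click 1 (3,4) count=2: revealed 1 new [(3,4)] -> total=1
Click 2 (1,1) count=4: revealed 1 new [(1,1)] -> total=2
Click 3 (3,0) count=0: revealed 16 new [(2,0) (2,1) (3,0) (3,1) (4,0) (4,1) (5,0) (5,1) (5,2) (5,3) (5,4) (6,0) (6,1) (6,2) (6,3) (6,4)] -> total=18
Click 4 (0,6) count=1: revealed 1 new [(0,6)] -> total=19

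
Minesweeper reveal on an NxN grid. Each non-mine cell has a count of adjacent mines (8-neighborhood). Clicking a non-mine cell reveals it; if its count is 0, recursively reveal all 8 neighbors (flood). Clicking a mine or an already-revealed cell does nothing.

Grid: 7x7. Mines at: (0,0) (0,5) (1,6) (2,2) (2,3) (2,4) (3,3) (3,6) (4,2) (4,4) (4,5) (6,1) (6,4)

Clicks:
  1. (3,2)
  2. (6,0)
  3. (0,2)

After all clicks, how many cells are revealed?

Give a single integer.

Answer: 10

Derivation:
Click 1 (3,2) count=4: revealed 1 new [(3,2)] -> total=1
Click 2 (6,0) count=1: revealed 1 new [(6,0)] -> total=2
Click 3 (0,2) count=0: revealed 8 new [(0,1) (0,2) (0,3) (0,4) (1,1) (1,2) (1,3) (1,4)] -> total=10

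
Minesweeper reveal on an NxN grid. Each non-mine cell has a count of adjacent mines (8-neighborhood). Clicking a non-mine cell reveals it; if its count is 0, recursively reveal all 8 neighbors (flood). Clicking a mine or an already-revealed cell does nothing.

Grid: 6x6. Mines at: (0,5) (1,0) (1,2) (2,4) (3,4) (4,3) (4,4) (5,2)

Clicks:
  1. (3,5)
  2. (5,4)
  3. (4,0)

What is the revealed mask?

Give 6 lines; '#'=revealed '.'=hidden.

Answer: ......
......
###...
###..#
###...
##..#.

Derivation:
Click 1 (3,5) count=3: revealed 1 new [(3,5)] -> total=1
Click 2 (5,4) count=2: revealed 1 new [(5,4)] -> total=2
Click 3 (4,0) count=0: revealed 11 new [(2,0) (2,1) (2,2) (3,0) (3,1) (3,2) (4,0) (4,1) (4,2) (5,0) (5,1)] -> total=13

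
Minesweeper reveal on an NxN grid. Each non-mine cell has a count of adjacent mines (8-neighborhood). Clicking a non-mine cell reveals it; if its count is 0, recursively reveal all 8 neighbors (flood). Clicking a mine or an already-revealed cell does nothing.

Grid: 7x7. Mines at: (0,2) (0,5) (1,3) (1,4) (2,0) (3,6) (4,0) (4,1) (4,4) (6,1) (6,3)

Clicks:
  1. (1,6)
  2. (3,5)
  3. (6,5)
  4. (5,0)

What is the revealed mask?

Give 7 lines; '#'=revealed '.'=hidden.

Click 1 (1,6) count=1: revealed 1 new [(1,6)] -> total=1
Click 2 (3,5) count=2: revealed 1 new [(3,5)] -> total=2
Click 3 (6,5) count=0: revealed 8 new [(4,5) (4,6) (5,4) (5,5) (5,6) (6,4) (6,5) (6,6)] -> total=10
Click 4 (5,0) count=3: revealed 1 new [(5,0)] -> total=11

Answer: .......
......#
.......
.....#.
.....##
#...###
....###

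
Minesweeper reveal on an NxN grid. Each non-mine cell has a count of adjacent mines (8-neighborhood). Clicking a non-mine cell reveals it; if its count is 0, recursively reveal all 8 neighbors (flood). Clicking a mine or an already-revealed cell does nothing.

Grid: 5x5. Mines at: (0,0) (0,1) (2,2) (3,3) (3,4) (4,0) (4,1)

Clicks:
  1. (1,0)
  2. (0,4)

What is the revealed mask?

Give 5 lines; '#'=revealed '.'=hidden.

Click 1 (1,0) count=2: revealed 1 new [(1,0)] -> total=1
Click 2 (0,4) count=0: revealed 8 new [(0,2) (0,3) (0,4) (1,2) (1,3) (1,4) (2,3) (2,4)] -> total=9

Answer: ..###
#.###
...##
.....
.....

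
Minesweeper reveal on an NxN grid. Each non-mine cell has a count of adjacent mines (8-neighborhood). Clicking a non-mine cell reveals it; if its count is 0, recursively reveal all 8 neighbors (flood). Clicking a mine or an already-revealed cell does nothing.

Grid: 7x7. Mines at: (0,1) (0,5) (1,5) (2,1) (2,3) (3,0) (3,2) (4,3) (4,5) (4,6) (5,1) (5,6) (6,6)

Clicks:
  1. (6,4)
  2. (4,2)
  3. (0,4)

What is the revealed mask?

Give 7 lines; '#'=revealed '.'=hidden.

Click 1 (6,4) count=0: revealed 8 new [(5,2) (5,3) (5,4) (5,5) (6,2) (6,3) (6,4) (6,5)] -> total=8
Click 2 (4,2) count=3: revealed 1 new [(4,2)] -> total=9
Click 3 (0,4) count=2: revealed 1 new [(0,4)] -> total=10

Answer: ....#..
.......
.......
.......
..#....
..####.
..####.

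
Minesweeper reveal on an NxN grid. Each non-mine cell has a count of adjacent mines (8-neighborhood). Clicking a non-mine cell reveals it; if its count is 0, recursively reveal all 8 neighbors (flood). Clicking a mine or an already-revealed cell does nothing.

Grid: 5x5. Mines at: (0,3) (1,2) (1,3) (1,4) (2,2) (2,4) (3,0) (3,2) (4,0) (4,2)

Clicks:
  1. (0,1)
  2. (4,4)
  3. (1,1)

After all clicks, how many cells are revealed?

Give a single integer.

Answer: 6

Derivation:
Click 1 (0,1) count=1: revealed 1 new [(0,1)] -> total=1
Click 2 (4,4) count=0: revealed 4 new [(3,3) (3,4) (4,3) (4,4)] -> total=5
Click 3 (1,1) count=2: revealed 1 new [(1,1)] -> total=6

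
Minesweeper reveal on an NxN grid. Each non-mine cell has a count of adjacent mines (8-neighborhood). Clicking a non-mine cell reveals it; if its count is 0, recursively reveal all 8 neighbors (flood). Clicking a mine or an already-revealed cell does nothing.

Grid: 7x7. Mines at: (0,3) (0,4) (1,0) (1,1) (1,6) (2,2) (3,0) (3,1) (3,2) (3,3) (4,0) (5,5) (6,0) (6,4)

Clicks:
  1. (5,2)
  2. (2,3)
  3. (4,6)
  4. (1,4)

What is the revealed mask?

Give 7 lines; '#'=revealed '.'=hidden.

Click 1 (5,2) count=0: revealed 9 new [(4,1) (4,2) (4,3) (5,1) (5,2) (5,3) (6,1) (6,2) (6,3)] -> total=9
Click 2 (2,3) count=3: revealed 1 new [(2,3)] -> total=10
Click 3 (4,6) count=1: revealed 1 new [(4,6)] -> total=11
Click 4 (1,4) count=2: revealed 1 new [(1,4)] -> total=12

Answer: .......
....#..
...#...
.......
.###..#
.###...
.###...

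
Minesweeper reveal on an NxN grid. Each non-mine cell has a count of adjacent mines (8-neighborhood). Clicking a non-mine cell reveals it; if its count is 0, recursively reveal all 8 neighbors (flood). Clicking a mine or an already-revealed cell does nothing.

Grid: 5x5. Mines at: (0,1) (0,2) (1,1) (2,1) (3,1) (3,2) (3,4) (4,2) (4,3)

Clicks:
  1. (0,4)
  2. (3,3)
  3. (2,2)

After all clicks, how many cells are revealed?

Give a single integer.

Answer: 8

Derivation:
Click 1 (0,4) count=0: revealed 6 new [(0,3) (0,4) (1,3) (1,4) (2,3) (2,4)] -> total=6
Click 2 (3,3) count=4: revealed 1 new [(3,3)] -> total=7
Click 3 (2,2) count=4: revealed 1 new [(2,2)] -> total=8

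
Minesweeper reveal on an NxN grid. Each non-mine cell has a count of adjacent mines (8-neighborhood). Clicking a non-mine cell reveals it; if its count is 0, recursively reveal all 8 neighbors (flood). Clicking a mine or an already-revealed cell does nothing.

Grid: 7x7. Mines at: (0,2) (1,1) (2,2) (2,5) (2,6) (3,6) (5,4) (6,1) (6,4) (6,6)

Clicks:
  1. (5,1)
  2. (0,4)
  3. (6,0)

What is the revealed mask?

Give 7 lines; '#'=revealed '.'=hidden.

Click 1 (5,1) count=1: revealed 1 new [(5,1)] -> total=1
Click 2 (0,4) count=0: revealed 8 new [(0,3) (0,4) (0,5) (0,6) (1,3) (1,4) (1,5) (1,6)] -> total=9
Click 3 (6,0) count=1: revealed 1 new [(6,0)] -> total=10

Answer: ...####
...####
.......
.......
.......
.#.....
#......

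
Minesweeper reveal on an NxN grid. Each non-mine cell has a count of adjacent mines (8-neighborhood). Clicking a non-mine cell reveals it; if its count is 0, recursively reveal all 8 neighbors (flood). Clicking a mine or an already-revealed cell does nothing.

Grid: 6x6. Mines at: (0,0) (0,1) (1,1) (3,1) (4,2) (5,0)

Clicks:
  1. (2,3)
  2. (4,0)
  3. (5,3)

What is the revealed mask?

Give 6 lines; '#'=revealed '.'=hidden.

Click 1 (2,3) count=0: revealed 22 new [(0,2) (0,3) (0,4) (0,5) (1,2) (1,3) (1,4) (1,5) (2,2) (2,3) (2,4) (2,5) (3,2) (3,3) (3,4) (3,5) (4,3) (4,4) (4,5) (5,3) (5,4) (5,5)] -> total=22
Click 2 (4,0) count=2: revealed 1 new [(4,0)] -> total=23
Click 3 (5,3) count=1: revealed 0 new [(none)] -> total=23

Answer: ..####
..####
..####
..####
#..###
...###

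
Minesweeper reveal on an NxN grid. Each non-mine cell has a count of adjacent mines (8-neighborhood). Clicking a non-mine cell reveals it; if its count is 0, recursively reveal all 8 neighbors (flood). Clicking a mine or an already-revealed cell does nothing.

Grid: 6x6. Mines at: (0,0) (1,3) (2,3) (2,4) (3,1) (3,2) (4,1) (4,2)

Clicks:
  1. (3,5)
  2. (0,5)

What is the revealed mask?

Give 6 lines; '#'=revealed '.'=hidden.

Click 1 (3,5) count=1: revealed 1 new [(3,5)] -> total=1
Click 2 (0,5) count=0: revealed 4 new [(0,4) (0,5) (1,4) (1,5)] -> total=5

Answer: ....##
....##
......
.....#
......
......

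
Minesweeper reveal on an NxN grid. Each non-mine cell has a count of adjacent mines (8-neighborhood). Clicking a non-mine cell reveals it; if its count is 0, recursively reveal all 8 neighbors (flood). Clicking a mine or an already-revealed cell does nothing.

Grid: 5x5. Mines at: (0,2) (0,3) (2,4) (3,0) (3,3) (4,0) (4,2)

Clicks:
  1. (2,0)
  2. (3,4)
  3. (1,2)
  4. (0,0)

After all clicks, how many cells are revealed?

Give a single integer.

Click 1 (2,0) count=1: revealed 1 new [(2,0)] -> total=1
Click 2 (3,4) count=2: revealed 1 new [(3,4)] -> total=2
Click 3 (1,2) count=2: revealed 1 new [(1,2)] -> total=3
Click 4 (0,0) count=0: revealed 5 new [(0,0) (0,1) (1,0) (1,1) (2,1)] -> total=8

Answer: 8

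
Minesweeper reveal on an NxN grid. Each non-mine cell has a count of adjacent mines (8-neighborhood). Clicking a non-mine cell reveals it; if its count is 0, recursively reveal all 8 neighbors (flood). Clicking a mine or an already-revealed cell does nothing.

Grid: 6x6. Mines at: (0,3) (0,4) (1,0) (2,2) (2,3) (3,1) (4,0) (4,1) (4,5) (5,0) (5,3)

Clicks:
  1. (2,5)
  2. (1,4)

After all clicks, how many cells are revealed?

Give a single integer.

Click 1 (2,5) count=0: revealed 6 new [(1,4) (1,5) (2,4) (2,5) (3,4) (3,5)] -> total=6
Click 2 (1,4) count=3: revealed 0 new [(none)] -> total=6

Answer: 6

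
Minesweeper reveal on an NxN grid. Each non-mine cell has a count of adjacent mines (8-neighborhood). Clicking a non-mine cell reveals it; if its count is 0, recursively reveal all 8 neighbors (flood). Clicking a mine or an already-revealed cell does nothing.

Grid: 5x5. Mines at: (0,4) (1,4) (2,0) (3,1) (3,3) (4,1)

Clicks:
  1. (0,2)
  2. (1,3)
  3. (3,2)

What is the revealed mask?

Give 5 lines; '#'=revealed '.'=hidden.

Answer: ####.
####.
.###.
..#..
.....

Derivation:
Click 1 (0,2) count=0: revealed 11 new [(0,0) (0,1) (0,2) (0,3) (1,0) (1,1) (1,2) (1,3) (2,1) (2,2) (2,3)] -> total=11
Click 2 (1,3) count=2: revealed 0 new [(none)] -> total=11
Click 3 (3,2) count=3: revealed 1 new [(3,2)] -> total=12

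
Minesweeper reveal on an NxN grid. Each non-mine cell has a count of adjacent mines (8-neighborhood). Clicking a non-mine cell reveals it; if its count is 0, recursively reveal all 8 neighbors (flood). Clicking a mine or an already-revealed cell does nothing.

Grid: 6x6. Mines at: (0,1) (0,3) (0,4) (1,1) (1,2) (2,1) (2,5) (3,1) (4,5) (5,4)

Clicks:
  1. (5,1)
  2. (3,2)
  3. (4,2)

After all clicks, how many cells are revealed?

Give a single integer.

Answer: 9

Derivation:
Click 1 (5,1) count=0: revealed 8 new [(4,0) (4,1) (4,2) (4,3) (5,0) (5,1) (5,2) (5,3)] -> total=8
Click 2 (3,2) count=2: revealed 1 new [(3,2)] -> total=9
Click 3 (4,2) count=1: revealed 0 new [(none)] -> total=9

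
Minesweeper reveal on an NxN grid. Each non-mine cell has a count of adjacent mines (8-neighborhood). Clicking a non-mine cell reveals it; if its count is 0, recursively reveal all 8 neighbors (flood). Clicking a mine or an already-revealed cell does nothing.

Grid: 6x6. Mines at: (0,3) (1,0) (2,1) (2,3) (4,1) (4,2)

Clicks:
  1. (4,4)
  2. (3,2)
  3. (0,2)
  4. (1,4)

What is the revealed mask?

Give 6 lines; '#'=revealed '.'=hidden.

Click 1 (4,4) count=0: revealed 15 new [(0,4) (0,5) (1,4) (1,5) (2,4) (2,5) (3,3) (3,4) (3,5) (4,3) (4,4) (4,5) (5,3) (5,4) (5,5)] -> total=15
Click 2 (3,2) count=4: revealed 1 new [(3,2)] -> total=16
Click 3 (0,2) count=1: revealed 1 new [(0,2)] -> total=17
Click 4 (1,4) count=2: revealed 0 new [(none)] -> total=17

Answer: ..#.##
....##
....##
..####
...###
...###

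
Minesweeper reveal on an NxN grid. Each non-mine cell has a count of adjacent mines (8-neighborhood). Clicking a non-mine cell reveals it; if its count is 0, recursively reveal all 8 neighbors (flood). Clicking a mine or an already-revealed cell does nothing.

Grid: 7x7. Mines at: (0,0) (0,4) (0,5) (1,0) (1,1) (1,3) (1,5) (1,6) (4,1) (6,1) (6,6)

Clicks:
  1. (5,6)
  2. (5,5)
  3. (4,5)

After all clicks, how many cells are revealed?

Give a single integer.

Answer: 24

Derivation:
Click 1 (5,6) count=1: revealed 1 new [(5,6)] -> total=1
Click 2 (5,5) count=1: revealed 1 new [(5,5)] -> total=2
Click 3 (4,5) count=0: revealed 22 new [(2,2) (2,3) (2,4) (2,5) (2,6) (3,2) (3,3) (3,4) (3,5) (3,6) (4,2) (4,3) (4,4) (4,5) (4,6) (5,2) (5,3) (5,4) (6,2) (6,3) (6,4) (6,5)] -> total=24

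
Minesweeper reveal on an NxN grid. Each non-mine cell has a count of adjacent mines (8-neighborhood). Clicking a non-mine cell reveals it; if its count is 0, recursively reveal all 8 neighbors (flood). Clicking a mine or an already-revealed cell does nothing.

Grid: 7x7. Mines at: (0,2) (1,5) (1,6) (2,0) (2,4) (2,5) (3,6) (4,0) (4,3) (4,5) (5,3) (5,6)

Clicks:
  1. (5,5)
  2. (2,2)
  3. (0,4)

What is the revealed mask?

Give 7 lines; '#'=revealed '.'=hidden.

Click 1 (5,5) count=2: revealed 1 new [(5,5)] -> total=1
Click 2 (2,2) count=0: revealed 9 new [(1,1) (1,2) (1,3) (2,1) (2,2) (2,3) (3,1) (3,2) (3,3)] -> total=10
Click 3 (0,4) count=1: revealed 1 new [(0,4)] -> total=11

Answer: ....#..
.###...
.###...
.###...
.......
.....#.
.......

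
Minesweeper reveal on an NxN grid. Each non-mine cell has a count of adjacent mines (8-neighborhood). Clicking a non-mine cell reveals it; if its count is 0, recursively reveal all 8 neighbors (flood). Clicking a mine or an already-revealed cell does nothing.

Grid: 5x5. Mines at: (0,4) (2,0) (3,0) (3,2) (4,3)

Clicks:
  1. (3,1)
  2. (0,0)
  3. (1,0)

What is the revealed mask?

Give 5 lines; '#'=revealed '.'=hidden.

Click 1 (3,1) count=3: revealed 1 new [(3,1)] -> total=1
Click 2 (0,0) count=0: revealed 11 new [(0,0) (0,1) (0,2) (0,3) (1,0) (1,1) (1,2) (1,3) (2,1) (2,2) (2,3)] -> total=12
Click 3 (1,0) count=1: revealed 0 new [(none)] -> total=12

Answer: ####.
####.
.###.
.#...
.....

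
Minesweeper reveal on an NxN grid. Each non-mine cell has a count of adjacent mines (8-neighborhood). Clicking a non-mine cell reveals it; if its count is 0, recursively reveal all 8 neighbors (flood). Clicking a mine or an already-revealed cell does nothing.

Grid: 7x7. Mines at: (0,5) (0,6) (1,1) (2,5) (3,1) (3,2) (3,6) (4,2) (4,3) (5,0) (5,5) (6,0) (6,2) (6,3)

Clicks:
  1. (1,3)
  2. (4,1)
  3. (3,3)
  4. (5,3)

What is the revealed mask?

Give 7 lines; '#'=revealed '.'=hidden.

Click 1 (1,3) count=0: revealed 9 new [(0,2) (0,3) (0,4) (1,2) (1,3) (1,4) (2,2) (2,3) (2,4)] -> total=9
Click 2 (4,1) count=4: revealed 1 new [(4,1)] -> total=10
Click 3 (3,3) count=3: revealed 1 new [(3,3)] -> total=11
Click 4 (5,3) count=4: revealed 1 new [(5,3)] -> total=12

Answer: ..###..
..###..
..###..
...#...
.#.....
...#...
.......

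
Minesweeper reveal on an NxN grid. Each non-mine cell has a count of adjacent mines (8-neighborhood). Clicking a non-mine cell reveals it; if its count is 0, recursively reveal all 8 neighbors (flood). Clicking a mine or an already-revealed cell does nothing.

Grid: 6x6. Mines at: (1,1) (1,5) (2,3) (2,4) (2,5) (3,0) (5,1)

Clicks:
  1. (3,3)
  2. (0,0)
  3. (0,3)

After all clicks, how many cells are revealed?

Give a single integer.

Click 1 (3,3) count=2: revealed 1 new [(3,3)] -> total=1
Click 2 (0,0) count=1: revealed 1 new [(0,0)] -> total=2
Click 3 (0,3) count=0: revealed 6 new [(0,2) (0,3) (0,4) (1,2) (1,3) (1,4)] -> total=8

Answer: 8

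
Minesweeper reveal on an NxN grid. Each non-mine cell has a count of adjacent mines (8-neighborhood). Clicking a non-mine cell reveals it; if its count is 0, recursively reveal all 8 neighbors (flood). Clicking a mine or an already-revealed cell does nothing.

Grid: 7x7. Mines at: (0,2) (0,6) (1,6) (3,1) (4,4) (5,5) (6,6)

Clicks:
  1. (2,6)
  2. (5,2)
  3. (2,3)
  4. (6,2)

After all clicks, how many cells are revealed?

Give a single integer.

Answer: 30

Derivation:
Click 1 (2,6) count=1: revealed 1 new [(2,6)] -> total=1
Click 2 (5,2) count=0: revealed 14 new [(4,0) (4,1) (4,2) (4,3) (5,0) (5,1) (5,2) (5,3) (5,4) (6,0) (6,1) (6,2) (6,3) (6,4)] -> total=15
Click 3 (2,3) count=0: revealed 15 new [(0,3) (0,4) (0,5) (1,2) (1,3) (1,4) (1,5) (2,2) (2,3) (2,4) (2,5) (3,2) (3,3) (3,4) (3,5)] -> total=30
Click 4 (6,2) count=0: revealed 0 new [(none)] -> total=30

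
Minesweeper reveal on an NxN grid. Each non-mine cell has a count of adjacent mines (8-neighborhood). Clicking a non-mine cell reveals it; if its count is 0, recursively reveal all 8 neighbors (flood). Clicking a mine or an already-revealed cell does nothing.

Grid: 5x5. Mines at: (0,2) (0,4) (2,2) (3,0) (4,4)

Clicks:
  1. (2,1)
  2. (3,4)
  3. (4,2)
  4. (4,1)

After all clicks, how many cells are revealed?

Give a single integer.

Answer: 8

Derivation:
Click 1 (2,1) count=2: revealed 1 new [(2,1)] -> total=1
Click 2 (3,4) count=1: revealed 1 new [(3,4)] -> total=2
Click 3 (4,2) count=0: revealed 6 new [(3,1) (3,2) (3,3) (4,1) (4,2) (4,3)] -> total=8
Click 4 (4,1) count=1: revealed 0 new [(none)] -> total=8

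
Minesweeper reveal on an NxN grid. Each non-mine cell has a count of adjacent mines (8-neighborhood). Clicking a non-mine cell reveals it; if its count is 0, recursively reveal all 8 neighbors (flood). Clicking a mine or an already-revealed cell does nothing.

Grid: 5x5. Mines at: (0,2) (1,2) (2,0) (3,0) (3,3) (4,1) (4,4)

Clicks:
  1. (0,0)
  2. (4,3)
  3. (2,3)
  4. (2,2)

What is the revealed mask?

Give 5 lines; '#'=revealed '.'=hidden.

Click 1 (0,0) count=0: revealed 4 new [(0,0) (0,1) (1,0) (1,1)] -> total=4
Click 2 (4,3) count=2: revealed 1 new [(4,3)] -> total=5
Click 3 (2,3) count=2: revealed 1 new [(2,3)] -> total=6
Click 4 (2,2) count=2: revealed 1 new [(2,2)] -> total=7

Answer: ##...
##...
..##.
.....
...#.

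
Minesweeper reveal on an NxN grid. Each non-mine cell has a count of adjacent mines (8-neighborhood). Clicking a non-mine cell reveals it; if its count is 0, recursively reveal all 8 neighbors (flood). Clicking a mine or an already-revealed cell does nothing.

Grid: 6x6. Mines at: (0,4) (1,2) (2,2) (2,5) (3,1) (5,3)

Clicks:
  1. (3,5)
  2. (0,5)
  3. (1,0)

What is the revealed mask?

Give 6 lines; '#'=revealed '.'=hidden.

Answer: ##...#
##....
##....
.....#
......
......

Derivation:
Click 1 (3,5) count=1: revealed 1 new [(3,5)] -> total=1
Click 2 (0,5) count=1: revealed 1 new [(0,5)] -> total=2
Click 3 (1,0) count=0: revealed 6 new [(0,0) (0,1) (1,0) (1,1) (2,0) (2,1)] -> total=8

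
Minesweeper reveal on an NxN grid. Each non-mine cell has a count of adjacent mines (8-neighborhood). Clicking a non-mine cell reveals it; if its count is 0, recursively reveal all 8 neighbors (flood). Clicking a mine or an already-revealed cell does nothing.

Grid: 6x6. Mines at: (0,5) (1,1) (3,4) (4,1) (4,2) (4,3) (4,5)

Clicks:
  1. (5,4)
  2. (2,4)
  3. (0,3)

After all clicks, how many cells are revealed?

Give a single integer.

Click 1 (5,4) count=2: revealed 1 new [(5,4)] -> total=1
Click 2 (2,4) count=1: revealed 1 new [(2,4)] -> total=2
Click 3 (0,3) count=0: revealed 8 new [(0,2) (0,3) (0,4) (1,2) (1,3) (1,4) (2,2) (2,3)] -> total=10

Answer: 10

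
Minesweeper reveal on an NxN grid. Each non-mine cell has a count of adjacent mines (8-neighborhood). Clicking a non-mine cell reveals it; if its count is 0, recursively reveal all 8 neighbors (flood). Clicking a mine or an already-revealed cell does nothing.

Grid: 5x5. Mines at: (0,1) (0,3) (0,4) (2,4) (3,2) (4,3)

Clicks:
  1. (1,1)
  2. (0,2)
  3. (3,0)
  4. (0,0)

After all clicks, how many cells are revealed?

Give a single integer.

Answer: 10

Derivation:
Click 1 (1,1) count=1: revealed 1 new [(1,1)] -> total=1
Click 2 (0,2) count=2: revealed 1 new [(0,2)] -> total=2
Click 3 (3,0) count=0: revealed 7 new [(1,0) (2,0) (2,1) (3,0) (3,1) (4,0) (4,1)] -> total=9
Click 4 (0,0) count=1: revealed 1 new [(0,0)] -> total=10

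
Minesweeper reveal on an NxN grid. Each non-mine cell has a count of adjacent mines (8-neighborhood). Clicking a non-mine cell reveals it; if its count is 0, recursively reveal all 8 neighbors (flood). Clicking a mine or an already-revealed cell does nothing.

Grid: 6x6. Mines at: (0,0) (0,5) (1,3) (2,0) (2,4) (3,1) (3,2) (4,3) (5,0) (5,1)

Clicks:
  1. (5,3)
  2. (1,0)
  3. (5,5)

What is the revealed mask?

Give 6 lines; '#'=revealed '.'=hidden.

Click 1 (5,3) count=1: revealed 1 new [(5,3)] -> total=1
Click 2 (1,0) count=2: revealed 1 new [(1,0)] -> total=2
Click 3 (5,5) count=0: revealed 6 new [(3,4) (3,5) (4,4) (4,5) (5,4) (5,5)] -> total=8

Answer: ......
#.....
......
....##
....##
...###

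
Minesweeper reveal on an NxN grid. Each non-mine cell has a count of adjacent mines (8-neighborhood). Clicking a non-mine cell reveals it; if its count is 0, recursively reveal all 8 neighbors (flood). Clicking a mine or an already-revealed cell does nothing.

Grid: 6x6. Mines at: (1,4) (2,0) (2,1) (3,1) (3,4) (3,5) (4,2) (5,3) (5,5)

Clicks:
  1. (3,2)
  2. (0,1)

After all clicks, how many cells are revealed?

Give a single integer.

Answer: 9

Derivation:
Click 1 (3,2) count=3: revealed 1 new [(3,2)] -> total=1
Click 2 (0,1) count=0: revealed 8 new [(0,0) (0,1) (0,2) (0,3) (1,0) (1,1) (1,2) (1,3)] -> total=9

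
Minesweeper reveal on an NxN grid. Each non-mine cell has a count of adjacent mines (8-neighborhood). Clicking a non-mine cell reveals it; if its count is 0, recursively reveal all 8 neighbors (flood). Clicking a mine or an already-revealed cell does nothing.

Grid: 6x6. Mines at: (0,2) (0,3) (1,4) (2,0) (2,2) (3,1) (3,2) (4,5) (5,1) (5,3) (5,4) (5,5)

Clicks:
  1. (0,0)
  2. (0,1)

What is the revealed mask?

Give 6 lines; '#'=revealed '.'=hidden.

Click 1 (0,0) count=0: revealed 4 new [(0,0) (0,1) (1,0) (1,1)] -> total=4
Click 2 (0,1) count=1: revealed 0 new [(none)] -> total=4

Answer: ##....
##....
......
......
......
......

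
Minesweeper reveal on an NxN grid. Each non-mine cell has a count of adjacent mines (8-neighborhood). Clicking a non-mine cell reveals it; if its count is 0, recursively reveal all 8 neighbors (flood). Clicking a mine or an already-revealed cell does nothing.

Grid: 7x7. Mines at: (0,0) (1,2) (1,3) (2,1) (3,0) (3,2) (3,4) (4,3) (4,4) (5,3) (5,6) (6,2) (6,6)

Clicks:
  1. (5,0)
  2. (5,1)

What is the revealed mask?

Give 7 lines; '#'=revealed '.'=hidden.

Answer: .......
.......
.......
.......
##.....
##.....
##.....

Derivation:
Click 1 (5,0) count=0: revealed 6 new [(4,0) (4,1) (5,0) (5,1) (6,0) (6,1)] -> total=6
Click 2 (5,1) count=1: revealed 0 new [(none)] -> total=6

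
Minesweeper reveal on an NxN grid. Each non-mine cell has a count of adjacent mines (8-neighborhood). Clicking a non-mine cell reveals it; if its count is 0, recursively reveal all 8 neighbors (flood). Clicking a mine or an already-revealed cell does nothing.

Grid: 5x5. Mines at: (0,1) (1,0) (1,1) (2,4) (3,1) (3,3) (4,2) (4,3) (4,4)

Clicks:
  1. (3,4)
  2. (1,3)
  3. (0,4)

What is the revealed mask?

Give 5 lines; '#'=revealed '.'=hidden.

Click 1 (3,4) count=4: revealed 1 new [(3,4)] -> total=1
Click 2 (1,3) count=1: revealed 1 new [(1,3)] -> total=2
Click 3 (0,4) count=0: revealed 5 new [(0,2) (0,3) (0,4) (1,2) (1,4)] -> total=7

Answer: ..###
..###
.....
....#
.....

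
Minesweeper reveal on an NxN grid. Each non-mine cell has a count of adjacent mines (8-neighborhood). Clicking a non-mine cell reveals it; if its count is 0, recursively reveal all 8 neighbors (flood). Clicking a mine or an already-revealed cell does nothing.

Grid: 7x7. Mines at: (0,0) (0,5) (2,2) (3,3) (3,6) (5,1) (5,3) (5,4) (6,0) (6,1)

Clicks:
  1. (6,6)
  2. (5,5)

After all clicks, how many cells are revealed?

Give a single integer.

Answer: 6

Derivation:
Click 1 (6,6) count=0: revealed 6 new [(4,5) (4,6) (5,5) (5,6) (6,5) (6,6)] -> total=6
Click 2 (5,5) count=1: revealed 0 new [(none)] -> total=6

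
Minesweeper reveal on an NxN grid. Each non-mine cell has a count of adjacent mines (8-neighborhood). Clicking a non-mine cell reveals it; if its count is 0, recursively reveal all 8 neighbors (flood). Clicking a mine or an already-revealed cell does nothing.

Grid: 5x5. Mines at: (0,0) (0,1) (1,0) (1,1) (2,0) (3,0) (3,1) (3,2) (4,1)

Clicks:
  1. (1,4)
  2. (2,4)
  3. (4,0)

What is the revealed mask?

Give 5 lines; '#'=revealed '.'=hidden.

Click 1 (1,4) count=0: revealed 13 new [(0,2) (0,3) (0,4) (1,2) (1,3) (1,4) (2,2) (2,3) (2,4) (3,3) (3,4) (4,3) (4,4)] -> total=13
Click 2 (2,4) count=0: revealed 0 new [(none)] -> total=13
Click 3 (4,0) count=3: revealed 1 new [(4,0)] -> total=14

Answer: ..###
..###
..###
...##
#..##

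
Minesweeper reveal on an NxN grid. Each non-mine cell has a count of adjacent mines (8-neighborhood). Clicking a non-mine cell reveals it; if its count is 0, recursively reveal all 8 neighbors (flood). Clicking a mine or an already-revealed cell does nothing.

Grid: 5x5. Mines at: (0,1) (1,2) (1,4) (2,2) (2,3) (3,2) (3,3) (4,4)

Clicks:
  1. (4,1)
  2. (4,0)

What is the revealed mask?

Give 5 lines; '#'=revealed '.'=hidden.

Click 1 (4,1) count=1: revealed 1 new [(4,1)] -> total=1
Click 2 (4,0) count=0: revealed 7 new [(1,0) (1,1) (2,0) (2,1) (3,0) (3,1) (4,0)] -> total=8

Answer: .....
##...
##...
##...
##...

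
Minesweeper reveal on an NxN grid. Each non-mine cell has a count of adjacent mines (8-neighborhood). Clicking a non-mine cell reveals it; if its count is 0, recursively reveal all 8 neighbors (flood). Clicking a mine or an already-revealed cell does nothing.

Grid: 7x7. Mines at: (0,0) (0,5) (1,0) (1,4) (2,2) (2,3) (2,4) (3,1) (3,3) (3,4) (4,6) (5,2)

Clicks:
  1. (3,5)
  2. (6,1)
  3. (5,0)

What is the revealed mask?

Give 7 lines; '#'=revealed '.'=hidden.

Click 1 (3,5) count=3: revealed 1 new [(3,5)] -> total=1
Click 2 (6,1) count=1: revealed 1 new [(6,1)] -> total=2
Click 3 (5,0) count=0: revealed 5 new [(4,0) (4,1) (5,0) (5,1) (6,0)] -> total=7

Answer: .......
.......
.......
.....#.
##.....
##.....
##.....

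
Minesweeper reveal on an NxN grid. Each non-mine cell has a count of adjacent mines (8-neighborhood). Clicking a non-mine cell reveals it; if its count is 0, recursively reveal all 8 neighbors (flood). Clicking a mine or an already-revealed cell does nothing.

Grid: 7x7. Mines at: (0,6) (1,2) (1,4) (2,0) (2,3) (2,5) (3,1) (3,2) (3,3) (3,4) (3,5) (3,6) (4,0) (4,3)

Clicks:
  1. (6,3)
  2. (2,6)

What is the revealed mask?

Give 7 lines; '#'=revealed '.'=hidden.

Answer: .......
.......
......#
.......
....###
#######
#######

Derivation:
Click 1 (6,3) count=0: revealed 17 new [(4,4) (4,5) (4,6) (5,0) (5,1) (5,2) (5,3) (5,4) (5,5) (5,6) (6,0) (6,1) (6,2) (6,3) (6,4) (6,5) (6,6)] -> total=17
Click 2 (2,6) count=3: revealed 1 new [(2,6)] -> total=18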